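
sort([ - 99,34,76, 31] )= [ - 99, 31, 34,76] 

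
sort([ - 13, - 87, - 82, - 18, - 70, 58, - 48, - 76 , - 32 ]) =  [  -  87, - 82, - 76, - 70, - 48 ,-32, - 18, - 13 , 58 ]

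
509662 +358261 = 867923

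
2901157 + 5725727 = 8626884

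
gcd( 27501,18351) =3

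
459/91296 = 51/10144 = 0.01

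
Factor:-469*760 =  - 2^3*5^1 * 7^1*19^1*67^1 =- 356440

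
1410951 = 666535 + 744416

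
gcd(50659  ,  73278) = 1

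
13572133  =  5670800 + 7901333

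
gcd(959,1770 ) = 1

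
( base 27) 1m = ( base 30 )1J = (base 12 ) 41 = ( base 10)49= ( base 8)61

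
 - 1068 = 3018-4086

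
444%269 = 175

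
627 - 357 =270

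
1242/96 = 12 + 15/16 = 12.94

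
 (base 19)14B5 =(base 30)9dr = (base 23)G27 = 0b10000101000101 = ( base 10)8517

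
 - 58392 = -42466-15926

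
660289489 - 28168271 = 632121218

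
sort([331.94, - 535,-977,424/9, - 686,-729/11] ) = [  -  977, - 686, - 535, - 729/11, 424/9,331.94]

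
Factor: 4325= 5^2 * 173^1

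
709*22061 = 15641249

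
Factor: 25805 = 5^1*13^1*397^1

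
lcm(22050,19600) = 176400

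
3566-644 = 2922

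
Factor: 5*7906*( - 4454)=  - 2^2*5^1*17^1*59^1*67^1*131^1 = -176066620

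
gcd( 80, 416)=16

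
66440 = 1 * 66440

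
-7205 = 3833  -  11038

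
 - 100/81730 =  - 1+8163/8173 = - 0.00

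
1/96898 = 1/96898 = 0.00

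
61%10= 1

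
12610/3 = 4203 + 1/3 = 4203.33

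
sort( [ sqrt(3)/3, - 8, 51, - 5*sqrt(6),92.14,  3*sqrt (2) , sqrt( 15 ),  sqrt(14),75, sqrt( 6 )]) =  [ - 5*sqrt (6 ), - 8,sqrt( 3 )/3,sqrt( 6), sqrt( 14 ) , sqrt( 15 ),3*sqrt( 2 ),51,75,92.14 ]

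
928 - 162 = 766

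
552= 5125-4573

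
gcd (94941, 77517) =99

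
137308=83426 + 53882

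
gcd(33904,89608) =8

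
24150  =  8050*3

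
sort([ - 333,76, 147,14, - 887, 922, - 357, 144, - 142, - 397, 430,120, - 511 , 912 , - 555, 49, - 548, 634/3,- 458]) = [- 887, - 555,- 548, - 511, - 458, - 397, - 357, - 333, - 142, 14, 49, 76, 120,144, 147, 634/3,430,912, 922] 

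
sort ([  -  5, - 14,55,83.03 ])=[ - 14, - 5,55, 83.03] 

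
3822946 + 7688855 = 11511801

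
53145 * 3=159435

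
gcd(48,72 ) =24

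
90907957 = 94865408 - 3957451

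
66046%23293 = 19460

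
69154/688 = 34577/344= 100.51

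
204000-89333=114667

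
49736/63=789 + 29/63 = 789.46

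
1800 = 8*225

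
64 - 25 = 39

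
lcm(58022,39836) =2669012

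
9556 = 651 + 8905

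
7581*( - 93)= - 705033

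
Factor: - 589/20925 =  - 19/675 = - 3^(-3)*5^(- 2) * 19^1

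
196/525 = 28/75 = 0.37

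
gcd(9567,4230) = 9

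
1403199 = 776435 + 626764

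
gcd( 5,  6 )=1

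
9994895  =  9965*1003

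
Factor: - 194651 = - 61^1*3191^1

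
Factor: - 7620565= - 5^1  *1524113^1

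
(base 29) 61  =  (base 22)7L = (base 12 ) 127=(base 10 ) 175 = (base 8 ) 257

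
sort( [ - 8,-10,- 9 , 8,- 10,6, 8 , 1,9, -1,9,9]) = [ - 10, - 10,-9,-8, - 1, 1,6,8 , 8,  9 , 9,9]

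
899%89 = 9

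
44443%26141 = 18302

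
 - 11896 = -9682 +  - 2214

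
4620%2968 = 1652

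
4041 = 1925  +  2116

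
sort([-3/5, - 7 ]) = [ - 7, - 3/5]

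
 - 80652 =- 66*1222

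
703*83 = 58349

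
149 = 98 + 51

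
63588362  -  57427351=6161011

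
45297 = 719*63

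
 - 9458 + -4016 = -13474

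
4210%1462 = 1286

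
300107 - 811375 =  - 511268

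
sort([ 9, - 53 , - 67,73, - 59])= [- 67,  -  59,-53,9 , 73]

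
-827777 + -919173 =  - 1746950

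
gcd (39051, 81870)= 3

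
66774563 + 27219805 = 93994368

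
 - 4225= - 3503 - 722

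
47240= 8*5905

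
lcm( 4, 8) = 8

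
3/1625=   3/1625 = 0.00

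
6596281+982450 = 7578731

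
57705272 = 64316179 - 6610907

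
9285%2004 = 1269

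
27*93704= 2530008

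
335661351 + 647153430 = 982814781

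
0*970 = 0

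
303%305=303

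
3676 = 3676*1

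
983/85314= 983/85314=0.01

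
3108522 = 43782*71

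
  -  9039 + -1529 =- 10568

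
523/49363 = 523/49363 = 0.01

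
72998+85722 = 158720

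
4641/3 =1547 = 1547.00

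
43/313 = 43/313 = 0.14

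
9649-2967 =6682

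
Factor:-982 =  - 2^1 * 491^1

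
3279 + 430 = 3709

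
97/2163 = 97/2163 = 0.04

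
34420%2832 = 436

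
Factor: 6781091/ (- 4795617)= - 3^( - 1) * 1598539^( - 1) *6781091^1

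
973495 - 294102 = 679393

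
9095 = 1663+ 7432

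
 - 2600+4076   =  1476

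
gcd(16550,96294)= 2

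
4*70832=283328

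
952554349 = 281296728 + 671257621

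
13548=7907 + 5641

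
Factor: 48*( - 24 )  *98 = -2^8*3^2*7^2 = - 112896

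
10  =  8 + 2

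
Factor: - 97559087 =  - 97559087^1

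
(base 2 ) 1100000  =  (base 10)96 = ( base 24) 40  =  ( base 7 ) 165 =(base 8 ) 140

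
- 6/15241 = - 6/15241 = - 0.00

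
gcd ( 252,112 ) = 28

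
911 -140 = 771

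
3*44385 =133155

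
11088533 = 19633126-8544593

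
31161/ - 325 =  - 96 + 3/25=- 95.88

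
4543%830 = 393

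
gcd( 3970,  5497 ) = 1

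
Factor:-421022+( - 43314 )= -464336 = - 2^4*29021^1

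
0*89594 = 0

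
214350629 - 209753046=4597583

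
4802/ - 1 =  - 4802 + 0/1 = - 4802.00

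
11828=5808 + 6020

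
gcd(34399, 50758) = 41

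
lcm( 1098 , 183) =1098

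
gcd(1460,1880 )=20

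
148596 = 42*3538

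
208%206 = 2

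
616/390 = 1 + 113/195 = 1.58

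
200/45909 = 200/45909 = 0.00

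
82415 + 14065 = 96480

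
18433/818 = 18433/818 = 22.53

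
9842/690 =14 + 91/345=   14.26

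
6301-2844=3457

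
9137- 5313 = 3824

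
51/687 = 17/229 = 0.07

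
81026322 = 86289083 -5262761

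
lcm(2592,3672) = 44064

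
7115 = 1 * 7115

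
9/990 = 1/110 = 0.01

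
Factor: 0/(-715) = 0= 0^1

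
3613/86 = 3613/86 = 42.01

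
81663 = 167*489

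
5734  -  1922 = 3812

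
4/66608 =1/16652= 0.00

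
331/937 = 331/937 = 0.35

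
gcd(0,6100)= 6100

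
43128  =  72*599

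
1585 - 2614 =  - 1029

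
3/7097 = 3/7097 = 0.00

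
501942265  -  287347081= 214595184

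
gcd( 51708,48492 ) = 12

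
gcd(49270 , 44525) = 65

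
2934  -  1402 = 1532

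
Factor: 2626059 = 3^1*191^1  *  4583^1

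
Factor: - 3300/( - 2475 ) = 4/3 = 2^2 * 3^( - 1) 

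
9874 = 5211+4663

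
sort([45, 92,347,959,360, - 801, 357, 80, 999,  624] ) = [ - 801,  45, 80,  92, 347,357,360,  624,959, 999]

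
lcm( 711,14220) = 14220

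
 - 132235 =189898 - 322133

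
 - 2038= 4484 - 6522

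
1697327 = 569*2983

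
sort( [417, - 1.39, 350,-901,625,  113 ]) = [ - 901, - 1.39,113,350,417, 625]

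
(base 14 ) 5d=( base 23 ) 3E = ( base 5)313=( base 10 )83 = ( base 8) 123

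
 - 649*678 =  - 440022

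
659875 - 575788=84087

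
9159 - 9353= - 194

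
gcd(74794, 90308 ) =2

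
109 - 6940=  - 6831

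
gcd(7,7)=7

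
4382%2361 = 2021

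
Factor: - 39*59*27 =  - 3^4* 13^1*59^1 = - 62127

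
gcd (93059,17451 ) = 1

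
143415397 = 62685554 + 80729843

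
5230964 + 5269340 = 10500304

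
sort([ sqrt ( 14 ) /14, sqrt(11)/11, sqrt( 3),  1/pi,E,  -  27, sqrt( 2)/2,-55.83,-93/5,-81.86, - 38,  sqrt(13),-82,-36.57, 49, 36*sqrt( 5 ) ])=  [ - 82,-81.86,-55.83, - 38 , - 36.57,-27 ,-93/5,sqrt( 14)/14, sqrt( 11 )/11,1/pi, sqrt( 2) /2,sqrt( 3), E,sqrt( 13 ), 49, 36  *  sqrt(5)]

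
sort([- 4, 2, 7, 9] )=[ - 4 , 2, 7, 9 ] 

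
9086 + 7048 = 16134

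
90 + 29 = 119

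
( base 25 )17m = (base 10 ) 822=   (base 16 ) 336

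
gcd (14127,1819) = 17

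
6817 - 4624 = 2193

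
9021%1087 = 325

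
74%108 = 74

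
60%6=0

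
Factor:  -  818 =-2^1*409^1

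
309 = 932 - 623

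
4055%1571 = 913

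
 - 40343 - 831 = - 41174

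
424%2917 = 424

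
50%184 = 50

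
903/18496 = 903/18496 = 0.05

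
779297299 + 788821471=1568118770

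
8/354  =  4/177 = 0.02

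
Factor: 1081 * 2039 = 23^1*47^1 *2039^1 = 2204159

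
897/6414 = 299/2138 = 0.14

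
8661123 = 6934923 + 1726200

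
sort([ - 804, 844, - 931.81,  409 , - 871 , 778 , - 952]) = [ - 952, - 931.81, - 871, - 804,  409, 778,  844 ] 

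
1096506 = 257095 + 839411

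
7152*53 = 379056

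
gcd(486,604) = 2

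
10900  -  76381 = -65481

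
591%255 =81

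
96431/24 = 4017+23/24 = 4017.96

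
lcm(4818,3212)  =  9636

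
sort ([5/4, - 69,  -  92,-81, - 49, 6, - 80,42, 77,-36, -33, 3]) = [-92,  -  81,-80,-69, - 49, - 36,-33, 5/4, 3 , 6,42,77 ] 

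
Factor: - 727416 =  - 2^3 * 3^2*10103^1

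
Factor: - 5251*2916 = - 2^2* 3^6 *59^1 * 89^1 = - 15311916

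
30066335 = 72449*415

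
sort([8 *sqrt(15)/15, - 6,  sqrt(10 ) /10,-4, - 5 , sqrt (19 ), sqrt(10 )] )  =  [ - 6, - 5,  -  4,sqrt( 10) /10,8*sqrt( 15 )/15 , sqrt( 10), sqrt (19)]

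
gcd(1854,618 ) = 618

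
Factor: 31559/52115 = 5^ (-1)* 7^ ( - 1) * 11^1*19^1*151^1*1489^(  -  1 )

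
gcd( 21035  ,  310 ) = 5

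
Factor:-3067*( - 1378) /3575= 2^1*5^( - 2)*11^( - 1)*53^1*3067^1 = 325102/275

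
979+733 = 1712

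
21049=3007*7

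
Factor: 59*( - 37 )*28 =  - 2^2*7^1*37^1*59^1 = - 61124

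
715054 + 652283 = 1367337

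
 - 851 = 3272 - 4123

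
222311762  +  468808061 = 691119823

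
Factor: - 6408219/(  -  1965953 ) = 3^1 * 11^( - 1 )*109^1*313^ (-1 )*571^( - 1 ) *19597^1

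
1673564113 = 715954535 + 957609578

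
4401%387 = 144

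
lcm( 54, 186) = 1674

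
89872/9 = 9985+7/9=9985.78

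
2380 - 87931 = -85551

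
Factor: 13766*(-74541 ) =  - 2^1*3^1 * 6883^1*24847^1 = - 1026131406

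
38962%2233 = 1001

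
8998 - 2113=6885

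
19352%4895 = 4667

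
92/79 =1 + 13/79 = 1.16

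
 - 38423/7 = -5489 = - 5489.00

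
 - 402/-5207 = 402/5207 = 0.08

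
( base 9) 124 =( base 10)103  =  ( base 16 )67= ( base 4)1213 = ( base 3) 10211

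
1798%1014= 784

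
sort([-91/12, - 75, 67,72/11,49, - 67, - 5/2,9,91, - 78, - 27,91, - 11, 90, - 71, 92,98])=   [- 78, - 75,-71, - 67, - 27,  -  11, - 91/12, - 5/2, 72/11,9,49,67,90,91, 91, 92, 98 ]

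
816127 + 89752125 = 90568252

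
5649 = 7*807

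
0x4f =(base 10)79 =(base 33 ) 2d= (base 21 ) 3G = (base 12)67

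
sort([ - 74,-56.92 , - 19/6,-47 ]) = [ - 74,- 56.92,  -  47, - 19/6] 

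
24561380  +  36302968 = 60864348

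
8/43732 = 2/10933= 0.00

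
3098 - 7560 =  - 4462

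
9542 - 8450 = 1092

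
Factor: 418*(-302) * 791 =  - 99852676= - 2^2*7^1*11^1*19^1*113^1*151^1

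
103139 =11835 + 91304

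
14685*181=2657985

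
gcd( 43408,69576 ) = 8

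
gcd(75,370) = 5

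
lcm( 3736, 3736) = 3736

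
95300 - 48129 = 47171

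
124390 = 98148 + 26242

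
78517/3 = 26172 + 1/3 = 26172.33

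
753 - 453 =300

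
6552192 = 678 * 9664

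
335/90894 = 335/90894 = 0.00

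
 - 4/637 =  - 1 + 633/637 = - 0.01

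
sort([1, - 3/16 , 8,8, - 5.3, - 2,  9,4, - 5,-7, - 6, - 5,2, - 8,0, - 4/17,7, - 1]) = [- 8, - 7, - 6, - 5.3, - 5,-5, - 2, - 1, - 4/17, - 3/16,0,1,  2,  4,7,8,8, 9]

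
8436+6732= 15168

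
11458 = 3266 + 8192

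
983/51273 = 983/51273 = 0.02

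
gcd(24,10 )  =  2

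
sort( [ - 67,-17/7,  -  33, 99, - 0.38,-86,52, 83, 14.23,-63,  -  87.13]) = [  -  87.13,-86,-67, - 63,- 33,-17/7,- 0.38, 14.23,  52, 83,99]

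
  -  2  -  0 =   -  2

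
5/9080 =1/1816 = 0.00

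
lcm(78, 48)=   624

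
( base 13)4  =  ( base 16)4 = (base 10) 4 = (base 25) 4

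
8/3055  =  8/3055=0.00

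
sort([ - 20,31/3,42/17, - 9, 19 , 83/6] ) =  [ - 20, - 9,42/17,31/3,83/6,19]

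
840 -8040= - 7200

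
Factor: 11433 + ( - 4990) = 17^1*379^1 = 6443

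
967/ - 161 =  - 7 + 160/161 =- 6.01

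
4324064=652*6632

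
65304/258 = 10884/43 = 253.12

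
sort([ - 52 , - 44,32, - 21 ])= [ - 52, - 44, - 21,32]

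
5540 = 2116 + 3424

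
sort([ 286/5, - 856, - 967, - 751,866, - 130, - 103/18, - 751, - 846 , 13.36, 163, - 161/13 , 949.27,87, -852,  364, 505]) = [ - 967, - 856, - 852,-846, - 751, - 751, - 130, - 161/13, - 103/18, 13.36,286/5,  87,  163,364, 505,866,949.27] 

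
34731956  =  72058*482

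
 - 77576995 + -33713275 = -111290270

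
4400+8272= 12672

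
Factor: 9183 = 3^1*3061^1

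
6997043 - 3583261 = 3413782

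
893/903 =893/903 = 0.99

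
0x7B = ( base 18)6F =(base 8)173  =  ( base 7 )234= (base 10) 123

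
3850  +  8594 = 12444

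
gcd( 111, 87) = 3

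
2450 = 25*98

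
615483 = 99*6217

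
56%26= 4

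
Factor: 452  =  2^2*113^1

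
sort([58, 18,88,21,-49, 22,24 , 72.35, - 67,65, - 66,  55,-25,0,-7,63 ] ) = [ - 67, - 66,- 49, - 25, - 7,  0,18,21,22, 24, 55, 58,  63,65,72.35, 88 ]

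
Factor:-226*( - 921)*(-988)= -205648248 = -2^3*3^1*13^1*19^1 *113^1*307^1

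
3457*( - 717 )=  - 2478669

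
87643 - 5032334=- 4944691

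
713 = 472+241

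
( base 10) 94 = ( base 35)2O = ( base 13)73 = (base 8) 136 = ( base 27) 3d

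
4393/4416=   191/192 = 0.99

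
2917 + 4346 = 7263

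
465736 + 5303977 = 5769713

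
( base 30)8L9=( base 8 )17237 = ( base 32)7kv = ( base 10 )7839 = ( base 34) 6QJ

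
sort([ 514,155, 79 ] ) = [ 79, 155, 514] 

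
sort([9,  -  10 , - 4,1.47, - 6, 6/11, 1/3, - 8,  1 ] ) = [  -  10, - 8, - 6, - 4,1/3,  6/11, 1, 1.47, 9] 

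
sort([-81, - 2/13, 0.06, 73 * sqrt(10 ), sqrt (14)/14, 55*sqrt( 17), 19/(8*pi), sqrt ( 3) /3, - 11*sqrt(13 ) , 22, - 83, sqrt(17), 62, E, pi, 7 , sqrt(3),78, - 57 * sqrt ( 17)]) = [  -  57*sqrt( 17), - 83, - 81,  -  11*sqrt(13),- 2/13,0.06, sqrt(14) /14,  sqrt ( 3) /3,19/( 8*pi ), sqrt(3),E,pi,sqrt(17),7,22,  62,78, 55 * sqrt(17 ), 73 * sqrt ( 10 ) ]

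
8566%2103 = 154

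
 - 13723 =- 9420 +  - 4303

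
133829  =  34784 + 99045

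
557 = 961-404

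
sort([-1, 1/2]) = [ - 1 , 1/2]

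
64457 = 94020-29563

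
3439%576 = 559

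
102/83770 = 51/41885 = 0.00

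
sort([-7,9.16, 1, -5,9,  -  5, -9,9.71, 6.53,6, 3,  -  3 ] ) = [ - 9, - 7,  -  5, -5,  -  3,  1, 3, 6, 6.53,  9,9.16, 9.71 ] 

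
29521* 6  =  177126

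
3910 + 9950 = 13860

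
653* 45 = 29385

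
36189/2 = 36189/2 =18094.50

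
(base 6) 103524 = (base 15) 284A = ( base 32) 8DC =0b10000110101100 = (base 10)8620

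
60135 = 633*95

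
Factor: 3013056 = 2^6*3^2*5231^1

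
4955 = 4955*1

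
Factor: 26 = 2^1*13^1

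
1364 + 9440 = 10804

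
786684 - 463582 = 323102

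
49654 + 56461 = 106115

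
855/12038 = 855/12038 = 0.07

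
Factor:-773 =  - 773^1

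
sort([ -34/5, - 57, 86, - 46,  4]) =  [- 57, - 46, - 34/5,4, 86] 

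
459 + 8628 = 9087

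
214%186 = 28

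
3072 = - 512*( -6)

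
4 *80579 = 322316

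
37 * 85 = 3145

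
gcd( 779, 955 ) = 1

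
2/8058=1/4029 = 0.00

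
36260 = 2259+34001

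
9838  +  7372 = 17210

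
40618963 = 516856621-476237658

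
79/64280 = 79/64280 = 0.00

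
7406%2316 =458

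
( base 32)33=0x63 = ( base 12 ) 83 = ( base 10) 99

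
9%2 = 1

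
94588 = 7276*13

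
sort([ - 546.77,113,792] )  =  [  -  546.77, 113,792 ] 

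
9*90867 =817803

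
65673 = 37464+28209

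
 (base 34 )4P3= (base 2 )1010101100101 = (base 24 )9C5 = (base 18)GG5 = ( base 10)5477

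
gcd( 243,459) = 27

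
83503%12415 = 9013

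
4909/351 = 13 + 346/351 = 13.99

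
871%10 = 1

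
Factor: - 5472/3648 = -2^(-1 ) *3^1 = - 3/2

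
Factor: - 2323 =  - 23^1 * 101^1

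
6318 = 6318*1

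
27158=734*37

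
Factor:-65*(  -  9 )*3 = 1755 =3^3 * 5^1*13^1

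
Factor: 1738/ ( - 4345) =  - 2^1*5^( - 1 ) = -2/5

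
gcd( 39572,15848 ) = 4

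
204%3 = 0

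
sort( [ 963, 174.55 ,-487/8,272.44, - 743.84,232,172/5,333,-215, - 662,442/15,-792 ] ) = [ - 792,-743.84, - 662, - 215, - 487/8,442/15,172/5, 174.55,232,272.44,333,  963 ] 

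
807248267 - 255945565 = 551302702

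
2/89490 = 1/44745 = 0.00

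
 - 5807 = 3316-9123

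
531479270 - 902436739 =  - 370957469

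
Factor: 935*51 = 47685 = 3^1*5^1* 11^1*17^2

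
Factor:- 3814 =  - 2^1*1907^1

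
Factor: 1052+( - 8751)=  - 7699 = -7699^1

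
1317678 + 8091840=9409518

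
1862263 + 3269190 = 5131453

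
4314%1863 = 588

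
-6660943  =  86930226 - 93591169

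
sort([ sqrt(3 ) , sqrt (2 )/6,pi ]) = [sqrt( 2) /6,sqrt ( 3),  pi] 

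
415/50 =83/10 = 8.30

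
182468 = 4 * 45617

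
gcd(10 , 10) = 10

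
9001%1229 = 398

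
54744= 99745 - 45001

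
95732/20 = 23933/5 = 4786.60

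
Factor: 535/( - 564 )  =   - 2^ ( - 2 )*3^( - 1)*5^1*47^( - 1)*107^1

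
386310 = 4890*79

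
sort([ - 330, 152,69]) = [ - 330,69,152]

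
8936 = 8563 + 373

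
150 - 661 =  - 511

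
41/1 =41 = 41.00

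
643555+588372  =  1231927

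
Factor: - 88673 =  - 13^1*19^1* 359^1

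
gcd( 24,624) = 24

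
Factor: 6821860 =2^2*5^1*31^1 *11003^1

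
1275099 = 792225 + 482874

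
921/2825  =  921/2825 = 0.33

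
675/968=675/968 = 0.70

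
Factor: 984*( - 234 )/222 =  - 2^3*3^2*13^1*37^ (-1)*41^1 = - 38376/37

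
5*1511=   7555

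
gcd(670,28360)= 10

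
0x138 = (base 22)e4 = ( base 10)312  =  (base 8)470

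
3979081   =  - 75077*( - 53 ) 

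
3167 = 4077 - 910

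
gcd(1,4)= 1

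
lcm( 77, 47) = 3619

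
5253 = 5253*1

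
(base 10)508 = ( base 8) 774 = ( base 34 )ew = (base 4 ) 13330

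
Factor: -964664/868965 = - 2^3*3^(-1) * 5^ (-1) * 19^(-1 )*37^1*3049^(  -  1)*3259^1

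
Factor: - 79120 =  - 2^4*5^1*23^1*43^1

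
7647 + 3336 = 10983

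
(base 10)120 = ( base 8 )170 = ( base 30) 40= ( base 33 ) 3l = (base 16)78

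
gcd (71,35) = 1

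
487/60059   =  487/60059= 0.01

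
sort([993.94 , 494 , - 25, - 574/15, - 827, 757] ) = [-827,-574/15,-25,494,757,993.94]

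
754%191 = 181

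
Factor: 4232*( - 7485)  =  -31676520 = - 2^3*3^1*5^1*23^2*499^1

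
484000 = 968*500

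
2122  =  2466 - 344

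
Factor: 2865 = 3^1*5^1*191^1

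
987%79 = 39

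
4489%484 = 133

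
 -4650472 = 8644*(-538 ) 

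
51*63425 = 3234675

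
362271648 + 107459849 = 469731497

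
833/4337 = 833/4337 = 0.19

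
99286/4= 24821 + 1/2 = 24821.50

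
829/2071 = 829/2071= 0.40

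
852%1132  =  852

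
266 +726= 992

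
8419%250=169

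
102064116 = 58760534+43303582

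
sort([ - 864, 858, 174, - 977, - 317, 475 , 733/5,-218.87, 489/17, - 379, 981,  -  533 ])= [ - 977, - 864, - 533, - 379, - 317, - 218.87 , 489/17, 733/5,174, 475, 858, 981 ]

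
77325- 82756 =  - 5431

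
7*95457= 668199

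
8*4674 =37392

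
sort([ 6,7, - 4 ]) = [ -4, 6,  7]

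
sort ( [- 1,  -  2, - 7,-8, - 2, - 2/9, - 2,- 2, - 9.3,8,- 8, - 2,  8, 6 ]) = [-9.3, - 8, - 8, - 7, - 2, - 2 ,  -  2, - 2  ,-2, - 1, - 2/9, 6, 8,8] 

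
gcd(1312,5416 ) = 8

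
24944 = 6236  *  4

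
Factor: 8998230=2^1 *3^1*5^1*299941^1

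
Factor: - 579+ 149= - 430 = - 2^1*5^1*43^1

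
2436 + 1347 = 3783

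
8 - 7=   1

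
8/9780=2/2445= 0.00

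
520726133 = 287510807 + 233215326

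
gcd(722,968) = 2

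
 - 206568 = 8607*( - 24)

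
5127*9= 46143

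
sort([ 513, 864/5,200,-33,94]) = [ - 33, 94,864/5,200,513 ]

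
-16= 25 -41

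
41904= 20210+21694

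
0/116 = 0 =0.00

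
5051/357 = 14 + 53/357 = 14.15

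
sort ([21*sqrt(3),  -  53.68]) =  [ - 53.68, 21 * sqrt( 3) ]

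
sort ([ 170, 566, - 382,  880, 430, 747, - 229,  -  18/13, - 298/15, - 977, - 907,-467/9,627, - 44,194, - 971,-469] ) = [ - 977, - 971, - 907, - 469, - 382, - 229, - 467/9, - 44,-298/15, - 18/13,170,194,430,566,627,747, 880 ]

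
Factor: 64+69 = 133 = 7^1*19^1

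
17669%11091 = 6578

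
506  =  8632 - 8126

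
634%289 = 56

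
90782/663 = 90782/663 =136.93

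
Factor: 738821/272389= 13^( - 1)*23^(-1)*811^1 = 811/299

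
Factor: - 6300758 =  - 2^1 * 23^1*136973^1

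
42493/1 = 42493 =42493.00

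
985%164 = 1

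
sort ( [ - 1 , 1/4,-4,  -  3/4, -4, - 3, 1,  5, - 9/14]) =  [  -  4,  -  4, - 3, - 1, - 3/4, - 9/14, 1/4, 1,5 ]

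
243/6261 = 81/2087 = 0.04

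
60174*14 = 842436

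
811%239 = 94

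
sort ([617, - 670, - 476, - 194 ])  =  [-670, - 476, - 194, 617] 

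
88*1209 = 106392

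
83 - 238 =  - 155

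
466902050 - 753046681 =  - 286144631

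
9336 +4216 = 13552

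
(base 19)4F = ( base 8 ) 133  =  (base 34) 2N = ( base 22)43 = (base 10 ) 91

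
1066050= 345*3090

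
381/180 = 127/60 =2.12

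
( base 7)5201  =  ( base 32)1OM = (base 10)1814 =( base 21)428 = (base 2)11100010110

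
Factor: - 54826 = - 2^1*79^1*347^1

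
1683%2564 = 1683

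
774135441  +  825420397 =1599555838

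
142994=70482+72512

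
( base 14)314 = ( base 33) ic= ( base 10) 606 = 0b1001011110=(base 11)501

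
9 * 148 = 1332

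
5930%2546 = 838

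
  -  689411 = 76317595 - 77007006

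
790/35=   158/7=22.57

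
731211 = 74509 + 656702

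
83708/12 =20927/3 = 6975.67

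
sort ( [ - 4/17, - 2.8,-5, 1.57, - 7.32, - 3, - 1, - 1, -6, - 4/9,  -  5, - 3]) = [ - 7.32 ,  -  6, - 5, - 5, - 3  , - 3,  -  2.8, - 1,-1, - 4/9, - 4/17 , 1.57 ]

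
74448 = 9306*8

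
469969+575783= 1045752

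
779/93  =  8  +  35/93 = 8.38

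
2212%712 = 76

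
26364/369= 8788/123 = 71.45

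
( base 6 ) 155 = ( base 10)71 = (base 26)2J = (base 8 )107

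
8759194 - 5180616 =3578578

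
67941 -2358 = 65583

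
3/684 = 1/228  =  0.00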